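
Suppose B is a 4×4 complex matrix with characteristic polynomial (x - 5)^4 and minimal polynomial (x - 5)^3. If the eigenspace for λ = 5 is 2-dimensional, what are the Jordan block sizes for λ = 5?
Block sizes for λ = 5: [3, 1]

Step 1 — from the characteristic polynomial, algebraic multiplicity of λ = 5 is 4. From dim ker(B − (5)·I) = 2, there are exactly 2 Jordan blocks for λ = 5.
Step 2 — from the minimal polynomial, the factor (x − 5)^3 tells us the largest block for λ = 5 has size 3.
Step 3 — with total size 4, 2 blocks, and largest block 3, the block sizes (in nonincreasing order) are [3, 1].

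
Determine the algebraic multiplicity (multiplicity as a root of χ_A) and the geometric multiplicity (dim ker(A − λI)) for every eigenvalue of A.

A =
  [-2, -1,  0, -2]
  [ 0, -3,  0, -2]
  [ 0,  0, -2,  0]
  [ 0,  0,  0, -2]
λ = -3: alg = 1, geom = 1; λ = -2: alg = 3, geom = 3

Step 1 — factor the characteristic polynomial to read off the algebraic multiplicities:
  χ_A(x) = (x + 2)^3*(x + 3)

Step 2 — compute geometric multiplicities via the rank-nullity identity g(λ) = n − rank(A − λI):
  rank(A − (-3)·I) = 3, so dim ker(A − (-3)·I) = n − 3 = 1
  rank(A − (-2)·I) = 1, so dim ker(A − (-2)·I) = n − 1 = 3

Summary:
  λ = -3: algebraic multiplicity = 1, geometric multiplicity = 1
  λ = -2: algebraic multiplicity = 3, geometric multiplicity = 3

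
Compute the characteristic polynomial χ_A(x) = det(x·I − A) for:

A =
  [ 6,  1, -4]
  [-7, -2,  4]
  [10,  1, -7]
x^3 + 3*x^2 + 3*x + 1

Expanding det(x·I − A) (e.g. by cofactor expansion or by noting that A is similar to its Jordan form J, which has the same characteristic polynomial as A) gives
  χ_A(x) = x^3 + 3*x^2 + 3*x + 1
which factors as (x + 1)^3. The eigenvalues (with algebraic multiplicities) are λ = -1 with multiplicity 3.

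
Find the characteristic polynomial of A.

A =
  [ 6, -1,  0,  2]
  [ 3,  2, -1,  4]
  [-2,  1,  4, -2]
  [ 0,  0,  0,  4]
x^4 - 16*x^3 + 96*x^2 - 256*x + 256

Expanding det(x·I − A) (e.g. by cofactor expansion or by noting that A is similar to its Jordan form J, which has the same characteristic polynomial as A) gives
  χ_A(x) = x^4 - 16*x^3 + 96*x^2 - 256*x + 256
which factors as (x - 4)^4. The eigenvalues (with algebraic multiplicities) are λ = 4 with multiplicity 4.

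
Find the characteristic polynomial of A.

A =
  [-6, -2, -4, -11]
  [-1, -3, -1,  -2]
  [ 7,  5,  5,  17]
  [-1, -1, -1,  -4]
x^4 + 8*x^3 + 24*x^2 + 32*x + 16

Expanding det(x·I − A) (e.g. by cofactor expansion or by noting that A is similar to its Jordan form J, which has the same characteristic polynomial as A) gives
  χ_A(x) = x^4 + 8*x^3 + 24*x^2 + 32*x + 16
which factors as (x + 2)^4. The eigenvalues (with algebraic multiplicities) are λ = -2 with multiplicity 4.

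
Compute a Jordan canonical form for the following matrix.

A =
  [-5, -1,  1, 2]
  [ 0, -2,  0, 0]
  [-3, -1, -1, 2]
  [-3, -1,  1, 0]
J_2(-2) ⊕ J_1(-2) ⊕ J_1(-2)

The characteristic polynomial is
  det(x·I − A) = x^4 + 8*x^3 + 24*x^2 + 32*x + 16 = (x + 2)^4

Eigenvalues and multiplicities (the geometric multiplicity of λ is n − rank(A − λI), which equals the number of Jordan blocks for λ):
  λ = -2: algebraic multiplicity = 4, geometric multiplicity = 3

Determining the block sizes for each eigenvalue:
  λ = -2: 3 blocks summing to 4 forces exactly one block of size 2 and the rest size 1 → block sizes [2, 1, 1]

Assembling the blocks gives a Jordan form
J =
  [-2,  1,  0,  0]
  [ 0, -2,  0,  0]
  [ 0,  0, -2,  0]
  [ 0,  0,  0, -2]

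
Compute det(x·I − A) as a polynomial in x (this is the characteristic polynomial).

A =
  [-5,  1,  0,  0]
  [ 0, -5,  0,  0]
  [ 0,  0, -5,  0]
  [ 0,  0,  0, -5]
x^4 + 20*x^3 + 150*x^2 + 500*x + 625

Expanding det(x·I − A) (e.g. by cofactor expansion or by noting that A is similar to its Jordan form J, which has the same characteristic polynomial as A) gives
  χ_A(x) = x^4 + 20*x^3 + 150*x^2 + 500*x + 625
which factors as (x + 5)^4. The eigenvalues (with algebraic multiplicities) are λ = -5 with multiplicity 4.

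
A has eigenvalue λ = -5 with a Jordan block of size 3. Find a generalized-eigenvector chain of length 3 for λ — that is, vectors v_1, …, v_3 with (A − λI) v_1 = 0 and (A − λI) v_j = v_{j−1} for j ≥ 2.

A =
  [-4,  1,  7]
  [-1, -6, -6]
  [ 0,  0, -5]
A Jordan chain for λ = -5 of length 3:
v_1 = (1, -1, 0)ᵀ
v_2 = (7, -6, 0)ᵀ
v_3 = (0, 0, 1)ᵀ

Let N = A − (-5)·I. We want v_3 with N^3 v_3 = 0 but N^2 v_3 ≠ 0; then v_{j-1} := N · v_j for j = 3, …, 2.

Pick v_3 = (0, 0, 1)ᵀ.
Then v_2 = N · v_3 = (7, -6, 0)ᵀ.
Then v_1 = N · v_2 = (1, -1, 0)ᵀ.

Sanity check: (A − (-5)·I) v_1 = (0, 0, 0)ᵀ = 0. ✓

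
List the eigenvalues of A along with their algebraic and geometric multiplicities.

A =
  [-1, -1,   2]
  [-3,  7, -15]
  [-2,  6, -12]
λ = -2: alg = 3, geom = 1

Step 1 — factor the characteristic polynomial to read off the algebraic multiplicities:
  χ_A(x) = (x + 2)^3

Step 2 — compute geometric multiplicities via the rank-nullity identity g(λ) = n − rank(A − λI):
  rank(A − (-2)·I) = 2, so dim ker(A − (-2)·I) = n − 2 = 1

Summary:
  λ = -2: algebraic multiplicity = 3, geometric multiplicity = 1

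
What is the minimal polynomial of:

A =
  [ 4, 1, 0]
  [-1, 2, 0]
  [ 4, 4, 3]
x^2 - 6*x + 9

The characteristic polynomial is χ_A(x) = (x - 3)^3, so the eigenvalues are known. The minimal polynomial is
  m_A(x) = Π_λ (x − λ)^{k_λ}
where k_λ is the size of the *largest* Jordan block for λ (equivalently, the smallest k with (A − λI)^k v = 0 for every generalised eigenvector v of λ).

  λ = 3: largest Jordan block has size 2, contributing (x − 3)^2

So m_A(x) = (x - 3)^2 = x^2 - 6*x + 9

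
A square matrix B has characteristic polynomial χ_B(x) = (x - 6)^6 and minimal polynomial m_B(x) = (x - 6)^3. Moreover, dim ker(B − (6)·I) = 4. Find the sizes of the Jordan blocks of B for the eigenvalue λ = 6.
Block sizes for λ = 6: [3, 1, 1, 1]

Step 1 — from the characteristic polynomial, algebraic multiplicity of λ = 6 is 6. From dim ker(B − (6)·I) = 4, there are exactly 4 Jordan blocks for λ = 6.
Step 2 — from the minimal polynomial, the factor (x − 6)^3 tells us the largest block for λ = 6 has size 3.
Step 3 — with total size 6, 4 blocks, and largest block 3, the block sizes (in nonincreasing order) are [3, 1, 1, 1].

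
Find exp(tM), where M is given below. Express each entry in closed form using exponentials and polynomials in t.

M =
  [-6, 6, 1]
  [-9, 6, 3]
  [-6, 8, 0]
e^{tM} =
  [-12*t^2 - 6*t + 1, 4*t^2 + 6*t, 6*t^2 + t]
  [-9*t^2 - 9*t, 3*t^2 + 6*t + 1, 9*t^2/2 + 3*t]
  [-18*t^2 - 6*t, 6*t^2 + 8*t, 9*t^2 + 1]

Strategy: write M = P · J · P⁻¹ where J is a Jordan canonical form, so e^{tM} = P · e^{tJ} · P⁻¹, and e^{tJ} can be computed block-by-block.

M has Jordan form
J =
  [0, 1, 0]
  [0, 0, 1]
  [0, 0, 0]
(up to reordering of blocks).

Per-block formulas:
  For a 3×3 Jordan block J_3(0): exp(t · J_3(0)) = e^(0t)·(I + t·N + (t^2/2)·N^2), where N is the 3×3 nilpotent shift.

After assembling e^{tJ} and conjugating by P, we get:

e^{tM} =
  [-12*t^2 - 6*t + 1, 4*t^2 + 6*t, 6*t^2 + t]
  [-9*t^2 - 9*t, 3*t^2 + 6*t + 1, 9*t^2/2 + 3*t]
  [-18*t^2 - 6*t, 6*t^2 + 8*t, 9*t^2 + 1]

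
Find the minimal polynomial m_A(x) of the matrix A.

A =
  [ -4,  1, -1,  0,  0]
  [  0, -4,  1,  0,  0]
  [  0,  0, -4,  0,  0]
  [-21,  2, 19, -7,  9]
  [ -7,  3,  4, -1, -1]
x^3 + 12*x^2 + 48*x + 64

The characteristic polynomial is χ_A(x) = (x + 4)^5, so the eigenvalues are known. The minimal polynomial is
  m_A(x) = Π_λ (x − λ)^{k_λ}
where k_λ is the size of the *largest* Jordan block for λ (equivalently, the smallest k with (A − λI)^k v = 0 for every generalised eigenvector v of λ).

  λ = -4: largest Jordan block has size 3, contributing (x + 4)^3

So m_A(x) = (x + 4)^3 = x^3 + 12*x^2 + 48*x + 64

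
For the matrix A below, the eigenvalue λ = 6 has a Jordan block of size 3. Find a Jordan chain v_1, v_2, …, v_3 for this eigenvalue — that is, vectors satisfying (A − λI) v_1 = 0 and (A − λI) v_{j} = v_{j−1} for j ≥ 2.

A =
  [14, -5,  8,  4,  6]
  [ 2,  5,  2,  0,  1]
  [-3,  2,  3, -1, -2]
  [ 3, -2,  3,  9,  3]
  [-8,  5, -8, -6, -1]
A Jordan chain for λ = 6 of length 3:
v_1 = (-6, 0, 2, -4, 8)ᵀ
v_2 = (8, 2, -3, 3, -8)ᵀ
v_3 = (1, 0, 0, 0, 0)ᵀ

Let N = A − (6)·I. We want v_3 with N^3 v_3 = 0 but N^2 v_3 ≠ 0; then v_{j-1} := N · v_j for j = 3, …, 2.

Pick v_3 = (1, 0, 0, 0, 0)ᵀ.
Then v_2 = N · v_3 = (8, 2, -3, 3, -8)ᵀ.
Then v_1 = N · v_2 = (-6, 0, 2, -4, 8)ᵀ.

Sanity check: (A − (6)·I) v_1 = (0, 0, 0, 0, 0)ᵀ = 0. ✓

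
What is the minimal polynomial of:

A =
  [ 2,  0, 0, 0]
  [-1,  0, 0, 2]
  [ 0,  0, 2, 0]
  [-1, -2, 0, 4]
x^2 - 4*x + 4

The characteristic polynomial is χ_A(x) = (x - 2)^4, so the eigenvalues are known. The minimal polynomial is
  m_A(x) = Π_λ (x − λ)^{k_λ}
where k_λ is the size of the *largest* Jordan block for λ (equivalently, the smallest k with (A − λI)^k v = 0 for every generalised eigenvector v of λ).

  λ = 2: largest Jordan block has size 2, contributing (x − 2)^2

So m_A(x) = (x - 2)^2 = x^2 - 4*x + 4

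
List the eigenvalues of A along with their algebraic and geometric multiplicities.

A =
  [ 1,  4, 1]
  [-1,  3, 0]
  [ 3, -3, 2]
λ = 2: alg = 3, geom = 1

Step 1 — factor the characteristic polynomial to read off the algebraic multiplicities:
  χ_A(x) = (x - 2)^3

Step 2 — compute geometric multiplicities via the rank-nullity identity g(λ) = n − rank(A − λI):
  rank(A − (2)·I) = 2, so dim ker(A − (2)·I) = n − 2 = 1

Summary:
  λ = 2: algebraic multiplicity = 3, geometric multiplicity = 1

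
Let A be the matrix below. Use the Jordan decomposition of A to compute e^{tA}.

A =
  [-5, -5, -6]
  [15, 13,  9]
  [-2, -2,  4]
e^{tA} =
  [9*t^2*exp(4*t) - 9*t*exp(4*t) + exp(4*t), 6*t^2*exp(4*t) - 5*t*exp(4*t), 9*t^2*exp(4*t)/2 - 6*t*exp(4*t)]
  [-9*t^2*exp(4*t) + 15*t*exp(4*t), -6*t^2*exp(4*t) + 9*t*exp(4*t) + exp(4*t), -9*t^2*exp(4*t)/2 + 9*t*exp(4*t)]
  [-6*t^2*exp(4*t) - 2*t*exp(4*t), -4*t^2*exp(4*t) - 2*t*exp(4*t), -3*t^2*exp(4*t) + exp(4*t)]

Strategy: write A = P · J · P⁻¹ where J is a Jordan canonical form, so e^{tA} = P · e^{tJ} · P⁻¹, and e^{tJ} can be computed block-by-block.

A has Jordan form
J =
  [4, 1, 0]
  [0, 4, 1]
  [0, 0, 4]
(up to reordering of blocks).

Per-block formulas:
  For a 3×3 Jordan block J_3(4): exp(t · J_3(4)) = e^(4t)·(I + t·N + (t^2/2)·N^2), where N is the 3×3 nilpotent shift.

After assembling e^{tJ} and conjugating by P, we get:

e^{tA} =
  [9*t^2*exp(4*t) - 9*t*exp(4*t) + exp(4*t), 6*t^2*exp(4*t) - 5*t*exp(4*t), 9*t^2*exp(4*t)/2 - 6*t*exp(4*t)]
  [-9*t^2*exp(4*t) + 15*t*exp(4*t), -6*t^2*exp(4*t) + 9*t*exp(4*t) + exp(4*t), -9*t^2*exp(4*t)/2 + 9*t*exp(4*t)]
  [-6*t^2*exp(4*t) - 2*t*exp(4*t), -4*t^2*exp(4*t) - 2*t*exp(4*t), -3*t^2*exp(4*t) + exp(4*t)]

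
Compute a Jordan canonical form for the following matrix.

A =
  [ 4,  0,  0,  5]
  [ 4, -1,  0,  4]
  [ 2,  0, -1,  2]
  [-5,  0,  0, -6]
J_2(-1) ⊕ J_1(-1) ⊕ J_1(-1)

The characteristic polynomial is
  det(x·I − A) = x^4 + 4*x^3 + 6*x^2 + 4*x + 1 = (x + 1)^4

Eigenvalues and multiplicities (the geometric multiplicity of λ is n − rank(A − λI), which equals the number of Jordan blocks for λ):
  λ = -1: algebraic multiplicity = 4, geometric multiplicity = 3

Determining the block sizes for each eigenvalue:
  λ = -1: 3 blocks summing to 4 forces exactly one block of size 2 and the rest size 1 → block sizes [2, 1, 1]

Assembling the blocks gives a Jordan form
J =
  [-1,  1,  0,  0]
  [ 0, -1,  0,  0]
  [ 0,  0, -1,  0]
  [ 0,  0,  0, -1]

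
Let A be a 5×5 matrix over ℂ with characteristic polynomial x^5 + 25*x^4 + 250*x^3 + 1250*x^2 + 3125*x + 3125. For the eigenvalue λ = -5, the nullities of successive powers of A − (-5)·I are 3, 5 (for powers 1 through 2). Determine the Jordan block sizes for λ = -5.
Block sizes for λ = -5: [2, 2, 1]

From the dimensions of kernels of powers, the number of Jordan blocks of size at least j is d_j − d_{j−1} where d_j = dim ker(N^j) (with d_0 = 0). Computing the differences gives [3, 2].
The number of blocks of size exactly k is (#blocks of size ≥ k) − (#blocks of size ≥ k + 1), so the partition is: 1 block(s) of size 1, 2 block(s) of size 2.
In nonincreasing order the block sizes are [2, 2, 1].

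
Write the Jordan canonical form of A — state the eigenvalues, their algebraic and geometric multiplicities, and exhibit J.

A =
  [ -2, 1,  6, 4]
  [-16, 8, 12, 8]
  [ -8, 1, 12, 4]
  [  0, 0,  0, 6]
J_2(6) ⊕ J_1(6) ⊕ J_1(6)

The characteristic polynomial is
  det(x·I − A) = x^4 - 24*x^3 + 216*x^2 - 864*x + 1296 = (x - 6)^4

Eigenvalues and multiplicities (the geometric multiplicity of λ is n − rank(A − λI), which equals the number of Jordan blocks for λ):
  λ = 6: algebraic multiplicity = 4, geometric multiplicity = 3

Determining the block sizes for each eigenvalue:
  λ = 6: 3 blocks summing to 4 forces exactly one block of size 2 and the rest size 1 → block sizes [2, 1, 1]

Assembling the blocks gives a Jordan form
J =
  [6, 1, 0, 0]
  [0, 6, 0, 0]
  [0, 0, 6, 0]
  [0, 0, 0, 6]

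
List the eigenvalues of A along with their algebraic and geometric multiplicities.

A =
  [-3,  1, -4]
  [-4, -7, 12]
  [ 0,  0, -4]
λ = -5: alg = 2, geom = 1; λ = -4: alg = 1, geom = 1

Step 1 — factor the characteristic polynomial to read off the algebraic multiplicities:
  χ_A(x) = (x + 4)*(x + 5)^2

Step 2 — compute geometric multiplicities via the rank-nullity identity g(λ) = n − rank(A − λI):
  rank(A − (-5)·I) = 2, so dim ker(A − (-5)·I) = n − 2 = 1
  rank(A − (-4)·I) = 2, so dim ker(A − (-4)·I) = n − 2 = 1

Summary:
  λ = -5: algebraic multiplicity = 2, geometric multiplicity = 1
  λ = -4: algebraic multiplicity = 1, geometric multiplicity = 1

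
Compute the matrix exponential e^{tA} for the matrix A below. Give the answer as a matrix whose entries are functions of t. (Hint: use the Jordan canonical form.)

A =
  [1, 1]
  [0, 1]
e^{tA} =
  [exp(t), t*exp(t)]
  [0, exp(t)]

Strategy: write A = P · J · P⁻¹ where J is a Jordan canonical form, so e^{tA} = P · e^{tJ} · P⁻¹, and e^{tJ} can be computed block-by-block.

A has Jordan form
J =
  [1, 1]
  [0, 1]
(up to reordering of blocks).

Per-block formulas:
  For a 2×2 Jordan block J_2(1): exp(t · J_2(1)) = e^(1t)·(I + t·N), where N is the 2×2 nilpotent shift.

After assembling e^{tJ} and conjugating by P, we get:

e^{tA} =
  [exp(t), t*exp(t)]
  [0, exp(t)]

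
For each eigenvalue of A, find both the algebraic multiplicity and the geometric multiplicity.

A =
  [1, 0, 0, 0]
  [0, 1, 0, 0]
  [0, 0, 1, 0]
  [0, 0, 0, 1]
λ = 1: alg = 4, geom = 4

Step 1 — factor the characteristic polynomial to read off the algebraic multiplicities:
  χ_A(x) = (x - 1)^4

Step 2 — compute geometric multiplicities via the rank-nullity identity g(λ) = n − rank(A − λI):
  rank(A − (1)·I) = 0, so dim ker(A − (1)·I) = n − 0 = 4

Summary:
  λ = 1: algebraic multiplicity = 4, geometric multiplicity = 4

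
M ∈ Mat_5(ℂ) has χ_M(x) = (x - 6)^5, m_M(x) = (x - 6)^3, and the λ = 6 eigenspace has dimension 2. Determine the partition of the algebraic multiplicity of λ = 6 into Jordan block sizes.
Block sizes for λ = 6: [3, 2]

Step 1 — from the characteristic polynomial, algebraic multiplicity of λ = 6 is 5. From dim ker(M − (6)·I) = 2, there are exactly 2 Jordan blocks for λ = 6.
Step 2 — from the minimal polynomial, the factor (x − 6)^3 tells us the largest block for λ = 6 has size 3.
Step 3 — with total size 5, 2 blocks, and largest block 3, the block sizes (in nonincreasing order) are [3, 2].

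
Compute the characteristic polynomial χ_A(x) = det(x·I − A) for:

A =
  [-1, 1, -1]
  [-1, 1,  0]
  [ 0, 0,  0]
x^3

Expanding det(x·I − A) (e.g. by cofactor expansion or by noting that A is similar to its Jordan form J, which has the same characteristic polynomial as A) gives
  χ_A(x) = x^3
which factors as x^3. The eigenvalues (with algebraic multiplicities) are λ = 0 with multiplicity 3.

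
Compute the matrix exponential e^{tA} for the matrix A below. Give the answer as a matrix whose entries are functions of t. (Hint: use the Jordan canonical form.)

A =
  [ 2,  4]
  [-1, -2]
e^{tA} =
  [2*t + 1, 4*t]
  [-t, 1 - 2*t]

Strategy: write A = P · J · P⁻¹ where J is a Jordan canonical form, so e^{tA} = P · e^{tJ} · P⁻¹, and e^{tJ} can be computed block-by-block.

A has Jordan form
J =
  [0, 1]
  [0, 0]
(up to reordering of blocks).

Per-block formulas:
  For a 2×2 Jordan block J_2(0): exp(t · J_2(0)) = e^(0t)·(I + t·N), where N is the 2×2 nilpotent shift.

After assembling e^{tJ} and conjugating by P, we get:

e^{tA} =
  [2*t + 1, 4*t]
  [-t, 1 - 2*t]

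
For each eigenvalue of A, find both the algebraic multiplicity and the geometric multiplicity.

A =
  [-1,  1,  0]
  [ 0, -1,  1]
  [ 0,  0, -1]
λ = -1: alg = 3, geom = 1

Step 1 — factor the characteristic polynomial to read off the algebraic multiplicities:
  χ_A(x) = (x + 1)^3

Step 2 — compute geometric multiplicities via the rank-nullity identity g(λ) = n − rank(A − λI):
  rank(A − (-1)·I) = 2, so dim ker(A − (-1)·I) = n − 2 = 1

Summary:
  λ = -1: algebraic multiplicity = 3, geometric multiplicity = 1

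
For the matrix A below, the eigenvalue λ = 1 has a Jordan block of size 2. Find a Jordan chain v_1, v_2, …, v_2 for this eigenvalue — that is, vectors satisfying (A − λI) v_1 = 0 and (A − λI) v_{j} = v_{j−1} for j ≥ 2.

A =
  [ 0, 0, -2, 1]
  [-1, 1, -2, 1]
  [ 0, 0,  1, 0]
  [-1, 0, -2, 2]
A Jordan chain for λ = 1 of length 2:
v_1 = (-1, -1, 0, -1)ᵀ
v_2 = (1, 0, 0, 0)ᵀ

Let N = A − (1)·I. We want v_2 with N^2 v_2 = 0 but N^1 v_2 ≠ 0; then v_{j-1} := N · v_j for j = 2, …, 2.

Pick v_2 = (1, 0, 0, 0)ᵀ.
Then v_1 = N · v_2 = (-1, -1, 0, -1)ᵀ.

Sanity check: (A − (1)·I) v_1 = (0, 0, 0, 0)ᵀ = 0. ✓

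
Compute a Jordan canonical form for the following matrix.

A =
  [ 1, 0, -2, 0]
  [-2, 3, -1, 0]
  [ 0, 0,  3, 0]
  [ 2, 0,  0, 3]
J_1(1) ⊕ J_2(3) ⊕ J_1(3)

The characteristic polynomial is
  det(x·I − A) = x^4 - 10*x^3 + 36*x^2 - 54*x + 27 = (x - 3)^3*(x - 1)

Eigenvalues and multiplicities (the geometric multiplicity of λ is n − rank(A − λI), which equals the number of Jordan blocks for λ):
  λ = 1: algebraic multiplicity = 1, geometric multiplicity = 1
  λ = 3: algebraic multiplicity = 3, geometric multiplicity = 2

Determining the block sizes for each eigenvalue:
  λ = 1: one block (gm = 1), so the single block has size am = 1 → block sizes [1]
  λ = 3: 2 blocks summing to 3 forces exactly one block of size 2 and the rest size 1 → block sizes [2, 1]

Assembling the blocks gives a Jordan form
J =
  [1, 0, 0, 0]
  [0, 3, 1, 0]
  [0, 0, 3, 0]
  [0, 0, 0, 3]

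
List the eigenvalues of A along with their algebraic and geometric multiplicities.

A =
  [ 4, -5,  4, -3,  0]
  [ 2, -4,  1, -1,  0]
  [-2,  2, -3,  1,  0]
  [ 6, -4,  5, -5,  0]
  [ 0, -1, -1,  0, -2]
λ = -2: alg = 5, geom = 3

Step 1 — factor the characteristic polynomial to read off the algebraic multiplicities:
  χ_A(x) = (x + 2)^5

Step 2 — compute geometric multiplicities via the rank-nullity identity g(λ) = n − rank(A − λI):
  rank(A − (-2)·I) = 2, so dim ker(A − (-2)·I) = n − 2 = 3

Summary:
  λ = -2: algebraic multiplicity = 5, geometric multiplicity = 3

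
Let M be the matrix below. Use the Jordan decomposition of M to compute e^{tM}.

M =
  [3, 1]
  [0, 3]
e^{tM} =
  [exp(3*t), t*exp(3*t)]
  [0, exp(3*t)]

Strategy: write M = P · J · P⁻¹ where J is a Jordan canonical form, so e^{tM} = P · e^{tJ} · P⁻¹, and e^{tJ} can be computed block-by-block.

M has Jordan form
J =
  [3, 1]
  [0, 3]
(up to reordering of blocks).

Per-block formulas:
  For a 2×2 Jordan block J_2(3): exp(t · J_2(3)) = e^(3t)·(I + t·N), where N is the 2×2 nilpotent shift.

After assembling e^{tJ} and conjugating by P, we get:

e^{tM} =
  [exp(3*t), t*exp(3*t)]
  [0, exp(3*t)]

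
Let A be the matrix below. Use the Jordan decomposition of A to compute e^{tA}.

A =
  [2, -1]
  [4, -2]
e^{tA} =
  [2*t + 1, -t]
  [4*t, 1 - 2*t]

Strategy: write A = P · J · P⁻¹ where J is a Jordan canonical form, so e^{tA} = P · e^{tJ} · P⁻¹, and e^{tJ} can be computed block-by-block.

A has Jordan form
J =
  [0, 1]
  [0, 0]
(up to reordering of blocks).

Per-block formulas:
  For a 2×2 Jordan block J_2(0): exp(t · J_2(0)) = e^(0t)·(I + t·N), where N is the 2×2 nilpotent shift.

After assembling e^{tJ} and conjugating by P, we get:

e^{tA} =
  [2*t + 1, -t]
  [4*t, 1 - 2*t]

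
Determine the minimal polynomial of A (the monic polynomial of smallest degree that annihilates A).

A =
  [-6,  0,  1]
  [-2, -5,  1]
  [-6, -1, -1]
x^3 + 12*x^2 + 48*x + 64

The characteristic polynomial is χ_A(x) = (x + 4)^3, so the eigenvalues are known. The minimal polynomial is
  m_A(x) = Π_λ (x − λ)^{k_λ}
where k_λ is the size of the *largest* Jordan block for λ (equivalently, the smallest k with (A − λI)^k v = 0 for every generalised eigenvector v of λ).

  λ = -4: largest Jordan block has size 3, contributing (x + 4)^3

So m_A(x) = (x + 4)^3 = x^3 + 12*x^2 + 48*x + 64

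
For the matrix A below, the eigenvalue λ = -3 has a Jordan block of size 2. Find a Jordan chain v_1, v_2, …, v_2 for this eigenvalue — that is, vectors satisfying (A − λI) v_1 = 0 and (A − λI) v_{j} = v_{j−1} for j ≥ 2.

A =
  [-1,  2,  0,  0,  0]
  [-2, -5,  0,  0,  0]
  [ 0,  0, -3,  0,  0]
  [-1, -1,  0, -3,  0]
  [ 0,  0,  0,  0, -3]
A Jordan chain for λ = -3 of length 2:
v_1 = (2, -2, 0, -1, 0)ᵀ
v_2 = (1, 0, 0, 0, 0)ᵀ

Let N = A − (-3)·I. We want v_2 with N^2 v_2 = 0 but N^1 v_2 ≠ 0; then v_{j-1} := N · v_j for j = 2, …, 2.

Pick v_2 = (1, 0, 0, 0, 0)ᵀ.
Then v_1 = N · v_2 = (2, -2, 0, -1, 0)ᵀ.

Sanity check: (A − (-3)·I) v_1 = (0, 0, 0, 0, 0)ᵀ = 0. ✓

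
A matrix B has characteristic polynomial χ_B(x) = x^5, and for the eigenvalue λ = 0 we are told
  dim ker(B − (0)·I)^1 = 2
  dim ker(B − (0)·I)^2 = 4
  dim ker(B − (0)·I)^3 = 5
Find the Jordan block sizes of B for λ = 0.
Block sizes for λ = 0: [3, 2]

From the dimensions of kernels of powers, the number of Jordan blocks of size at least j is d_j − d_{j−1} where d_j = dim ker(N^j) (with d_0 = 0). Computing the differences gives [2, 2, 1].
The number of blocks of size exactly k is (#blocks of size ≥ k) − (#blocks of size ≥ k + 1), so the partition is: 1 block(s) of size 2, 1 block(s) of size 3.
In nonincreasing order the block sizes are [3, 2].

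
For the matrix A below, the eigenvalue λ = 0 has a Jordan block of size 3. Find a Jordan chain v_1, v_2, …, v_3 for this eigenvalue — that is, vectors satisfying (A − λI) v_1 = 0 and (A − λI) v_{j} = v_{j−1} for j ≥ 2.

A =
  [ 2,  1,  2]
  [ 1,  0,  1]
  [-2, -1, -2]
A Jordan chain for λ = 0 of length 3:
v_1 = (1, 0, -1)ᵀ
v_2 = (2, 1, -2)ᵀ
v_3 = (1, 0, 0)ᵀ

Let N = A − (0)·I. We want v_3 with N^3 v_3 = 0 but N^2 v_3 ≠ 0; then v_{j-1} := N · v_j for j = 3, …, 2.

Pick v_3 = (1, 0, 0)ᵀ.
Then v_2 = N · v_3 = (2, 1, -2)ᵀ.
Then v_1 = N · v_2 = (1, 0, -1)ᵀ.

Sanity check: (A − (0)·I) v_1 = (0, 0, 0)ᵀ = 0. ✓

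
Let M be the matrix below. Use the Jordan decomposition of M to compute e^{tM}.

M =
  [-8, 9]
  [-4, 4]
e^{tM} =
  [-6*t*exp(-2*t) + exp(-2*t), 9*t*exp(-2*t)]
  [-4*t*exp(-2*t), 6*t*exp(-2*t) + exp(-2*t)]

Strategy: write M = P · J · P⁻¹ where J is a Jordan canonical form, so e^{tM} = P · e^{tJ} · P⁻¹, and e^{tJ} can be computed block-by-block.

M has Jordan form
J =
  [-2,  1]
  [ 0, -2]
(up to reordering of blocks).

Per-block formulas:
  For a 2×2 Jordan block J_2(-2): exp(t · J_2(-2)) = e^(-2t)·(I + t·N), where N is the 2×2 nilpotent shift.

After assembling e^{tJ} and conjugating by P, we get:

e^{tM} =
  [-6*t*exp(-2*t) + exp(-2*t), 9*t*exp(-2*t)]
  [-4*t*exp(-2*t), 6*t*exp(-2*t) + exp(-2*t)]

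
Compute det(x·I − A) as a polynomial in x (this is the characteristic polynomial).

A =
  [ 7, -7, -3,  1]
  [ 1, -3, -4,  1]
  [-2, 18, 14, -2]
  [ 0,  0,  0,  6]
x^4 - 24*x^3 + 216*x^2 - 864*x + 1296

Expanding det(x·I − A) (e.g. by cofactor expansion or by noting that A is similar to its Jordan form J, which has the same characteristic polynomial as A) gives
  χ_A(x) = x^4 - 24*x^3 + 216*x^2 - 864*x + 1296
which factors as (x - 6)^4. The eigenvalues (with algebraic multiplicities) are λ = 6 with multiplicity 4.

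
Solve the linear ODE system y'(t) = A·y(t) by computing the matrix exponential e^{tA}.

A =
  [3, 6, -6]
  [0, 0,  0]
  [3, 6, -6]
e^{tA} =
  [2 - exp(-3*t), 2 - 2*exp(-3*t), -2 + 2*exp(-3*t)]
  [0, 1, 0]
  [1 - exp(-3*t), 2 - 2*exp(-3*t), -1 + 2*exp(-3*t)]

Strategy: write A = P · J · P⁻¹ where J is a Jordan canonical form, so e^{tA} = P · e^{tJ} · P⁻¹, and e^{tJ} can be computed block-by-block.

A has Jordan form
J =
  [-3, 0, 0]
  [ 0, 0, 0]
  [ 0, 0, 0]
(up to reordering of blocks).

Per-block formulas:
  For a 1×1 block at λ = 0: exp(t · [0]) = [e^(0t)].
  For a 1×1 block at λ = -3: exp(t · [-3]) = [e^(-3t)].

After assembling e^{tJ} and conjugating by P, we get:

e^{tA} =
  [2 - exp(-3*t), 2 - 2*exp(-3*t), -2 + 2*exp(-3*t)]
  [0, 1, 0]
  [1 - exp(-3*t), 2 - 2*exp(-3*t), -1 + 2*exp(-3*t)]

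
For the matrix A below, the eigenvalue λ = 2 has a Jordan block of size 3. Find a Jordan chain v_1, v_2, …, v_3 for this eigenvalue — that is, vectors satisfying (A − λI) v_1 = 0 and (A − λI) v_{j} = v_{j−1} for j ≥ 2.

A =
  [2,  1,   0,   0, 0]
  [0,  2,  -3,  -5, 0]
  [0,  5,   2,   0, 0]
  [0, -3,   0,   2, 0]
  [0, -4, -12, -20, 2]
A Jordan chain for λ = 2 of length 3:
v_1 = (-3, 0, -15, 9, 12)ᵀ
v_2 = (0, -3, 0, 0, -12)ᵀ
v_3 = (0, 0, 1, 0, 0)ᵀ

Let N = A − (2)·I. We want v_3 with N^3 v_3 = 0 but N^2 v_3 ≠ 0; then v_{j-1} := N · v_j for j = 3, …, 2.

Pick v_3 = (0, 0, 1, 0, 0)ᵀ.
Then v_2 = N · v_3 = (0, -3, 0, 0, -12)ᵀ.
Then v_1 = N · v_2 = (-3, 0, -15, 9, 12)ᵀ.

Sanity check: (A − (2)·I) v_1 = (0, 0, 0, 0, 0)ᵀ = 0. ✓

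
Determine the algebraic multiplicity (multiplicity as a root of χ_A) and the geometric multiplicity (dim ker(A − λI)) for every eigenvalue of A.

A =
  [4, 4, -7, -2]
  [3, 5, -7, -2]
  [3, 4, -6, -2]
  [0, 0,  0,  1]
λ = 1: alg = 4, geom = 3

Step 1 — factor the characteristic polynomial to read off the algebraic multiplicities:
  χ_A(x) = (x - 1)^4

Step 2 — compute geometric multiplicities via the rank-nullity identity g(λ) = n − rank(A − λI):
  rank(A − (1)·I) = 1, so dim ker(A − (1)·I) = n − 1 = 3

Summary:
  λ = 1: algebraic multiplicity = 4, geometric multiplicity = 3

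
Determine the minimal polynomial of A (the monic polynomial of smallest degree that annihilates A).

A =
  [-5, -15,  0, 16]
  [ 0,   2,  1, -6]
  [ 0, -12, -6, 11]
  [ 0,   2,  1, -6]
x^4 + 15*x^3 + 75*x^2 + 125*x

The characteristic polynomial is χ_A(x) = x*(x + 5)^3, so the eigenvalues are known. The minimal polynomial is
  m_A(x) = Π_λ (x − λ)^{k_λ}
where k_λ is the size of the *largest* Jordan block for λ (equivalently, the smallest k with (A − λI)^k v = 0 for every generalised eigenvector v of λ).

  λ = -5: largest Jordan block has size 3, contributing (x + 5)^3
  λ = 0: largest Jordan block has size 1, contributing (x − 0)

So m_A(x) = x*(x + 5)^3 = x^4 + 15*x^3 + 75*x^2 + 125*x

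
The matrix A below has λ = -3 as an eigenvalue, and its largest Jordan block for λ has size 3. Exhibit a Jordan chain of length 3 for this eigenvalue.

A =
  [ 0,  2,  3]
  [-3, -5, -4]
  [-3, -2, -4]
A Jordan chain for λ = -3 of length 3:
v_1 = (-6, 9, 0)ᵀ
v_2 = (3, -3, -3)ᵀ
v_3 = (1, 0, 0)ᵀ

Let N = A − (-3)·I. We want v_3 with N^3 v_3 = 0 but N^2 v_3 ≠ 0; then v_{j-1} := N · v_j for j = 3, …, 2.

Pick v_3 = (1, 0, 0)ᵀ.
Then v_2 = N · v_3 = (3, -3, -3)ᵀ.
Then v_1 = N · v_2 = (-6, 9, 0)ᵀ.

Sanity check: (A − (-3)·I) v_1 = (0, 0, 0)ᵀ = 0. ✓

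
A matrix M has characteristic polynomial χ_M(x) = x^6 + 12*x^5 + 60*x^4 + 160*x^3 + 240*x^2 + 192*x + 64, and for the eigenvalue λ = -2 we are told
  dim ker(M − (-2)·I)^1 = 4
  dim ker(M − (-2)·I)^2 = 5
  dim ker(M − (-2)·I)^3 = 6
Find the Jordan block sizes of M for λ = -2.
Block sizes for λ = -2: [3, 1, 1, 1]

From the dimensions of kernels of powers, the number of Jordan blocks of size at least j is d_j − d_{j−1} where d_j = dim ker(N^j) (with d_0 = 0). Computing the differences gives [4, 1, 1].
The number of blocks of size exactly k is (#blocks of size ≥ k) − (#blocks of size ≥ k + 1), so the partition is: 3 block(s) of size 1, 1 block(s) of size 3.
In nonincreasing order the block sizes are [3, 1, 1, 1].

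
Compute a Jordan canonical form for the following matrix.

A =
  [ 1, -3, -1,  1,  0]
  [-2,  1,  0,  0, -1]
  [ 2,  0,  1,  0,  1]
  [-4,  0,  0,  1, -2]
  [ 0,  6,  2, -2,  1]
J_2(1) ⊕ J_2(1) ⊕ J_1(1)

The characteristic polynomial is
  det(x·I − A) = x^5 - 5*x^4 + 10*x^3 - 10*x^2 + 5*x - 1 = (x - 1)^5

Eigenvalues and multiplicities (the geometric multiplicity of λ is n − rank(A − λI), which equals the number of Jordan blocks for λ):
  λ = 1: algebraic multiplicity = 5, geometric multiplicity = 3

Determining the block sizes for each eigenvalue:
  λ = 1: with am = 5 and gm = 3, the partition is not yet determined (e.g. several partitions of 5 into 3 parts exist). Let N = A − (1)·I. Computing rank(N^1) = 2, rank(N^2) = 0; the number of blocks of size ≥ j is rank(N^{j−1}) − rank(N^j), giving [3, 2]. So we have 2 block(s) of size 2, 1 block(s) of size 1 → block sizes [2, 2, 1]

Assembling the blocks gives a Jordan form
J =
  [1, 1, 0, 0, 0]
  [0, 1, 0, 0, 0]
  [0, 0, 1, 1, 0]
  [0, 0, 0, 1, 0]
  [0, 0, 0, 0, 1]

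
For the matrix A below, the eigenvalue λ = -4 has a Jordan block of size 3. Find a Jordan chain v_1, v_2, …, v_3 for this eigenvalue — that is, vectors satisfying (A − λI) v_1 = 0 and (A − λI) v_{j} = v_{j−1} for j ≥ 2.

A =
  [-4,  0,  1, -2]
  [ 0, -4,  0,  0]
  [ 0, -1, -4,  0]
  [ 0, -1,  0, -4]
A Jordan chain for λ = -4 of length 3:
v_1 = (1, 0, 0, 0)ᵀ
v_2 = (0, 0, -1, -1)ᵀ
v_3 = (0, 1, 0, 0)ᵀ

Let N = A − (-4)·I. We want v_3 with N^3 v_3 = 0 but N^2 v_3 ≠ 0; then v_{j-1} := N · v_j for j = 3, …, 2.

Pick v_3 = (0, 1, 0, 0)ᵀ.
Then v_2 = N · v_3 = (0, 0, -1, -1)ᵀ.
Then v_1 = N · v_2 = (1, 0, 0, 0)ᵀ.

Sanity check: (A − (-4)·I) v_1 = (0, 0, 0, 0)ᵀ = 0. ✓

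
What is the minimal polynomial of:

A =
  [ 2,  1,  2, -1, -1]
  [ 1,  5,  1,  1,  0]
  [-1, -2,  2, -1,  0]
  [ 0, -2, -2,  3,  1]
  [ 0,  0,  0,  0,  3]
x^3 - 9*x^2 + 27*x - 27

The characteristic polynomial is χ_A(x) = (x - 3)^5, so the eigenvalues are known. The minimal polynomial is
  m_A(x) = Π_λ (x − λ)^{k_λ}
where k_λ is the size of the *largest* Jordan block for λ (equivalently, the smallest k with (A − λI)^k v = 0 for every generalised eigenvector v of λ).

  λ = 3: largest Jordan block has size 3, contributing (x − 3)^3

So m_A(x) = (x - 3)^3 = x^3 - 9*x^2 + 27*x - 27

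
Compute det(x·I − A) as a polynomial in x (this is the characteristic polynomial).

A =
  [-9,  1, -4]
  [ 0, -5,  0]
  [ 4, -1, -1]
x^3 + 15*x^2 + 75*x + 125

Expanding det(x·I − A) (e.g. by cofactor expansion or by noting that A is similar to its Jordan form J, which has the same characteristic polynomial as A) gives
  χ_A(x) = x^3 + 15*x^2 + 75*x + 125
which factors as (x + 5)^3. The eigenvalues (with algebraic multiplicities) are λ = -5 with multiplicity 3.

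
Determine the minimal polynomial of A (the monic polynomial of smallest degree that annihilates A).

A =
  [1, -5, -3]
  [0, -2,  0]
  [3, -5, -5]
x^2 + 4*x + 4

The characteristic polynomial is χ_A(x) = (x + 2)^3, so the eigenvalues are known. The minimal polynomial is
  m_A(x) = Π_λ (x − λ)^{k_λ}
where k_λ is the size of the *largest* Jordan block for λ (equivalently, the smallest k with (A − λI)^k v = 0 for every generalised eigenvector v of λ).

  λ = -2: largest Jordan block has size 2, contributing (x + 2)^2

So m_A(x) = (x + 2)^2 = x^2 + 4*x + 4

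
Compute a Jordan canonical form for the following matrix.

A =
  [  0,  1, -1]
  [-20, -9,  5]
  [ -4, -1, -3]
J_2(-4) ⊕ J_1(-4)

The characteristic polynomial is
  det(x·I − A) = x^3 + 12*x^2 + 48*x + 64 = (x + 4)^3

Eigenvalues and multiplicities (the geometric multiplicity of λ is n − rank(A − λI), which equals the number of Jordan blocks for λ):
  λ = -4: algebraic multiplicity = 3, geometric multiplicity = 2

Determining the block sizes for each eigenvalue:
  λ = -4: 2 blocks summing to 3 forces exactly one block of size 2 and the rest size 1 → block sizes [2, 1]

Assembling the blocks gives a Jordan form
J =
  [-4,  1,  0]
  [ 0, -4,  0]
  [ 0,  0, -4]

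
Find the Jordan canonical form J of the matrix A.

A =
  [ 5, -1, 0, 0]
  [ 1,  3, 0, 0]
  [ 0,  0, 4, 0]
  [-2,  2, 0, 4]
J_2(4) ⊕ J_1(4) ⊕ J_1(4)

The characteristic polynomial is
  det(x·I − A) = x^4 - 16*x^3 + 96*x^2 - 256*x + 256 = (x - 4)^4

Eigenvalues and multiplicities (the geometric multiplicity of λ is n − rank(A − λI), which equals the number of Jordan blocks for λ):
  λ = 4: algebraic multiplicity = 4, geometric multiplicity = 3

Determining the block sizes for each eigenvalue:
  λ = 4: 3 blocks summing to 4 forces exactly one block of size 2 and the rest size 1 → block sizes [2, 1, 1]

Assembling the blocks gives a Jordan form
J =
  [4, 1, 0, 0]
  [0, 4, 0, 0]
  [0, 0, 4, 0]
  [0, 0, 0, 4]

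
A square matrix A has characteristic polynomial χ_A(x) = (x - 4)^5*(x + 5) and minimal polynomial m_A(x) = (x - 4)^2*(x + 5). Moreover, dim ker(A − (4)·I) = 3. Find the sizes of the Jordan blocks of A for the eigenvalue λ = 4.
Block sizes for λ = 4: [2, 2, 1]

Step 1 — from the characteristic polynomial, algebraic multiplicity of λ = 4 is 5. From dim ker(A − (4)·I) = 3, there are exactly 3 Jordan blocks for λ = 4.
Step 2 — from the minimal polynomial, the factor (x − 4)^2 tells us the largest block for λ = 4 has size 2.
Step 3 — with total size 5, 3 blocks, and largest block 2, the block sizes (in nonincreasing order) are [2, 2, 1].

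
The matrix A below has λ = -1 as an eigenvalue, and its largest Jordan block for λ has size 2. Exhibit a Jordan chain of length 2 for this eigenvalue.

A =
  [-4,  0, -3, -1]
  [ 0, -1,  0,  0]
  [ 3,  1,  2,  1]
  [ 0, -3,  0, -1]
A Jordan chain for λ = -1 of length 2:
v_1 = (-3, 0, 3, 0)ᵀ
v_2 = (1, 0, 0, 0)ᵀ

Let N = A − (-1)·I. We want v_2 with N^2 v_2 = 0 but N^1 v_2 ≠ 0; then v_{j-1} := N · v_j for j = 2, …, 2.

Pick v_2 = (1, 0, 0, 0)ᵀ.
Then v_1 = N · v_2 = (-3, 0, 3, 0)ᵀ.

Sanity check: (A − (-1)·I) v_1 = (0, 0, 0, 0)ᵀ = 0. ✓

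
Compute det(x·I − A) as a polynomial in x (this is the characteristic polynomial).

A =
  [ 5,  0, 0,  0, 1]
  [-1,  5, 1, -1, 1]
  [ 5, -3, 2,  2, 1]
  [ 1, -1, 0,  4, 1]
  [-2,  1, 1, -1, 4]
x^5 - 20*x^4 + 160*x^3 - 640*x^2 + 1280*x - 1024

Expanding det(x·I − A) (e.g. by cofactor expansion or by noting that A is similar to its Jordan form J, which has the same characteristic polynomial as A) gives
  χ_A(x) = x^5 - 20*x^4 + 160*x^3 - 640*x^2 + 1280*x - 1024
which factors as (x - 4)^5. The eigenvalues (with algebraic multiplicities) are λ = 4 with multiplicity 5.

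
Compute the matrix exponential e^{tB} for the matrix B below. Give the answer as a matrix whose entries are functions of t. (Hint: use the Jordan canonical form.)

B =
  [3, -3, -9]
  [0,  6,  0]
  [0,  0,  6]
e^{tB} =
  [exp(3*t), -exp(6*t) + exp(3*t), -3*exp(6*t) + 3*exp(3*t)]
  [0, exp(6*t), 0]
  [0, 0, exp(6*t)]

Strategy: write B = P · J · P⁻¹ where J is a Jordan canonical form, so e^{tB} = P · e^{tJ} · P⁻¹, and e^{tJ} can be computed block-by-block.

B has Jordan form
J =
  [3, 0, 0]
  [0, 6, 0]
  [0, 0, 6]
(up to reordering of blocks).

Per-block formulas:
  For a 1×1 block at λ = 6: exp(t · [6]) = [e^(6t)].
  For a 1×1 block at λ = 3: exp(t · [3]) = [e^(3t)].

After assembling e^{tJ} and conjugating by P, we get:

e^{tB} =
  [exp(3*t), -exp(6*t) + exp(3*t), -3*exp(6*t) + 3*exp(3*t)]
  [0, exp(6*t), 0]
  [0, 0, exp(6*t)]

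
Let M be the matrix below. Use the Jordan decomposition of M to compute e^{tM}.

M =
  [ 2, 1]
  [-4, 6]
e^{tM} =
  [-2*t*exp(4*t) + exp(4*t), t*exp(4*t)]
  [-4*t*exp(4*t), 2*t*exp(4*t) + exp(4*t)]

Strategy: write M = P · J · P⁻¹ where J is a Jordan canonical form, so e^{tM} = P · e^{tJ} · P⁻¹, and e^{tJ} can be computed block-by-block.

M has Jordan form
J =
  [4, 1]
  [0, 4]
(up to reordering of blocks).

Per-block formulas:
  For a 2×2 Jordan block J_2(4): exp(t · J_2(4)) = e^(4t)·(I + t·N), where N is the 2×2 nilpotent shift.

After assembling e^{tJ} and conjugating by P, we get:

e^{tM} =
  [-2*t*exp(4*t) + exp(4*t), t*exp(4*t)]
  [-4*t*exp(4*t), 2*t*exp(4*t) + exp(4*t)]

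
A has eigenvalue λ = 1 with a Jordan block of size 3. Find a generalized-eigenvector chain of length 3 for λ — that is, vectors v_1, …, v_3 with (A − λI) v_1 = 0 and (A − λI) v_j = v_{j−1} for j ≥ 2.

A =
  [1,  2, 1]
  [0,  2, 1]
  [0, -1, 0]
A Jordan chain for λ = 1 of length 3:
v_1 = (1, 0, 0)ᵀ
v_2 = (2, 1, -1)ᵀ
v_3 = (0, 1, 0)ᵀ

Let N = A − (1)·I. We want v_3 with N^3 v_3 = 0 but N^2 v_3 ≠ 0; then v_{j-1} := N · v_j for j = 3, …, 2.

Pick v_3 = (0, 1, 0)ᵀ.
Then v_2 = N · v_3 = (2, 1, -1)ᵀ.
Then v_1 = N · v_2 = (1, 0, 0)ᵀ.

Sanity check: (A − (1)·I) v_1 = (0, 0, 0)ᵀ = 0. ✓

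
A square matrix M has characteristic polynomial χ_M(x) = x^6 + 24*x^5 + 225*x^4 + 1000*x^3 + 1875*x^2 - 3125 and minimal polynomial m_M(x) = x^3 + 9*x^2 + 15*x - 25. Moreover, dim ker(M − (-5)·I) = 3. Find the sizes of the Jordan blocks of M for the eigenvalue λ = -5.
Block sizes for λ = -5: [2, 2, 1]

Step 1 — from the characteristic polynomial, algebraic multiplicity of λ = -5 is 5. From dim ker(M − (-5)·I) = 3, there are exactly 3 Jordan blocks for λ = -5.
Step 2 — from the minimal polynomial, the factor (x + 5)^2 tells us the largest block for λ = -5 has size 2.
Step 3 — with total size 5, 3 blocks, and largest block 2, the block sizes (in nonincreasing order) are [2, 2, 1].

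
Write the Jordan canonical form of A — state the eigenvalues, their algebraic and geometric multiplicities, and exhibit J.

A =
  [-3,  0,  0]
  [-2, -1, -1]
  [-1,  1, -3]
J_1(-3) ⊕ J_2(-2)

The characteristic polynomial is
  det(x·I − A) = x^3 + 7*x^2 + 16*x + 12 = (x + 2)^2*(x + 3)

Eigenvalues and multiplicities (the geometric multiplicity of λ is n − rank(A − λI), which equals the number of Jordan blocks for λ):
  λ = -3: algebraic multiplicity = 1, geometric multiplicity = 1
  λ = -2: algebraic multiplicity = 2, geometric multiplicity = 1

Determining the block sizes for each eigenvalue:
  λ = -3: one block (gm = 1), so the single block has size am = 1 → block sizes [1]
  λ = -2: one block (gm = 1), so the single block has size am = 2 → block sizes [2]

Assembling the blocks gives a Jordan form
J =
  [-3,  0,  0]
  [ 0, -2,  1]
  [ 0,  0, -2]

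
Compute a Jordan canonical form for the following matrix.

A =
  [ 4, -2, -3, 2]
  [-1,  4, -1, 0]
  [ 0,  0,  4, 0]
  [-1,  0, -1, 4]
J_3(4) ⊕ J_1(4)

The characteristic polynomial is
  det(x·I − A) = x^4 - 16*x^3 + 96*x^2 - 256*x + 256 = (x - 4)^4

Eigenvalues and multiplicities (the geometric multiplicity of λ is n − rank(A − λI), which equals the number of Jordan blocks for λ):
  λ = 4: algebraic multiplicity = 4, geometric multiplicity = 2

Determining the block sizes for each eigenvalue:
  λ = 4: with am = 4 and gm = 2, the partition is not yet determined (e.g. several partitions of 4 into 2 parts exist). Let N = A − (4)·I. Computing rank(N^1) = 2, rank(N^2) = 1, rank(N^3) = 0; the number of blocks of size ≥ j is rank(N^{j−1}) − rank(N^j), giving [2, 1, 1]. So we have 1 block(s) of size 3, 1 block(s) of size 1 → block sizes [3, 1]

Assembling the blocks gives a Jordan form
J =
  [4, 1, 0, 0]
  [0, 4, 1, 0]
  [0, 0, 4, 0]
  [0, 0, 0, 4]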